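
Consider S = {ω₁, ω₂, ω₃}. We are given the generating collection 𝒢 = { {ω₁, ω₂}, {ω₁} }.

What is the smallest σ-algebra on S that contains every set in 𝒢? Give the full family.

Seed the family with 𝒢 together with ∅ and S: { {}, {ω₁}, {ω₁, ω₂}, S }.
Iteration 1 (2 new):
  {ω₃}  = S∖{ω₁, ω₂}
  {ω₂, ω₃}  = S∖{ω₁}
  (now 6)
Iteration 2. New:
  {ω₁, ω₃}  = {ω₃} ∪ {ω₁}
  (now 7)
Iteration 3. New:
  {ω₂}  = S∖{ω₁, ω₃}
  (now 8)
Iteration 4: already closed under ᶜ and ∪.

Hence σ(𝒢) has 8 members: { {}, {ω₁}, {ω₂}, {ω₃}, {ω₁, ω₂}, {ω₁, ω₃}, {ω₂, ω₃}, S }.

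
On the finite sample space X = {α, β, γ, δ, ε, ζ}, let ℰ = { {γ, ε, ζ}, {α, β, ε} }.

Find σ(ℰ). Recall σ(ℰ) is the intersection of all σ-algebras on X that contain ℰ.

σ(ℰ) (16 sets): { {}, {δ}, {ε}, {α, β}, {γ, ζ}, {δ, ε}, {α, β, δ}, {α, β, ε}, {γ, δ, ζ}, {γ, ε, ζ}, {α, β, γ, ζ}, {α, β, δ, ε}, {γ, δ, ε, ζ}, {α, β, γ, δ, ζ}, {α, β, γ, ε, ζ}, X }

Trace:
Initial family (4 sets): { {}, {α, β, ε}, {γ, ε, ζ}, X }.
Step 1 adds 3:
  {α, β, δ}  = complement {γ, ε, ζ}
  {γ, δ, ζ}  = complement {α, β, ε}
  {α, β, γ, ε, ζ}  = {α, β, ε} ∪ {γ, ε, ζ}
  [7 total]
Step 2 (4 new):
  {δ}  = complement {α, β, γ, ε, ζ}
  {α, β, δ, ε}  = {α, β, ε} ∪ {α, β, δ}
  {γ, δ, ε, ζ}  = {γ, ε, ζ} ∪ {γ, δ, ζ}
  {α, β, γ, δ, ζ}  = {γ, δ, ζ} ∪ {α, β, δ}
  [11 total]
Step 3 adds 3:
  {ε}  = complement {α, β, γ, δ, ζ}
  {α, β}  = complement {γ, δ, ε, ζ}
  {γ, ζ}  = complement {α, β, δ, ε}
  [14 total]
Step 4 adds 2:
  {δ, ε}  = {δ} ∪ {ε}
  {α, β, γ, ζ}  = {α, β} ∪ {γ, ζ}
  [16 total]
Step 5: stable.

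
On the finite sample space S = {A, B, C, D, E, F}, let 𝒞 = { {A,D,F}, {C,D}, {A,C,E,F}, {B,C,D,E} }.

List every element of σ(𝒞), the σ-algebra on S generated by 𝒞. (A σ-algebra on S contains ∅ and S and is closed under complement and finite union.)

Begin from { {}, {C,D}, {A,D,F}, {A,C,E,F}, {B,C,D,E}, S } (that is, 𝒞 plus ∅ and S).
Round 1: 6 new —
  {A,F}  = {B,C,D,E}ᶜ
  {B,D}  = {A,C,E,F}ᶜ
  {B,C,E}  = {A,D,F}ᶜ
  {A,B,E,F}  = {C,D}ᶜ
  {A,C,D,F}  = {C,D} ∪ {A,D,F}
  {A,C,D,E,F}  = {A,C,E,F} ∪ {C,D}
Round 2: +7 →
  {B}  = {A,C,D,E,F}ᶜ
  {B,E}  = {A,C,D,F}ᶜ
  {B,C,D}  = {C,D} ∪ {B,D}
  {A,B,D,F}  = {A,F} ∪ {B,D}
  {A,B,C,D,F}  = {A,C,D,F} ∪ {B,D}
  {A,B,C,E,F}  = {A,C,E,F} ∪ {B,C,E}
  {A,B,D,E,F}  = {A,D,F} ∪ {A,B,E,F}
Round 3. New:
  {C}  = {A,B,D,E,F}ᶜ
  {D}  = {A,B,C,E,F}ᶜ
  {E}  = {A,B,C,D,F}ᶜ
  {C,E}  = {A,B,D,F}ᶜ
  {A,B,F}  = {A,F} ∪ {B}
  {A,E,F}  = {B,C,D}ᶜ
  {B,D,E}  = {B,E} ∪ {B,D}
Round 4 (6 new):
  {B,C}  = {B} ∪ {C}
  {D,E}  = {E} ∪ {D}
  {A,C,F}  = {B,D,E}ᶜ
  {C,D,E}  = {A,B,F}ᶜ
  {A,B,C,F}  = {C} ∪ {A,B,F}
  {A,D,E,F}  = {A,D,F} ∪ {E}
Round 5: closed — nothing new.

Hence σ(𝒞) has 32 members: { {}, {B}, {C}, {D}, {E}, {A,F}, {B,C}, {B,D}, {B,E}, {C,D}, {C,E}, {D,E}, {A,B,F}, {A,C,F}, {A,D,F}, {A,E,F}, {B,C,D}, {B,C,E}, {B,D,E}, {C,D,E}, {A,B,C,F}, {A,B,D,F}, {A,B,E,F}, {A,C,D,F}, {A,C,E,F}, {A,D,E,F}, {B,C,D,E}, {A,B,C,D,F}, {A,B,C,E,F}, {A,B,D,E,F}, {A,C,D,E,F}, S }.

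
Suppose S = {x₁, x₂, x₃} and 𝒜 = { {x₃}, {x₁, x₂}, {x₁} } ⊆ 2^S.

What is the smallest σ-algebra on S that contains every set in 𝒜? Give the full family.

σ(𝒜) = { ∅, {x₁}, {x₂}, {x₃}, {x₁, x₂}, {x₁, x₃}, {x₂, x₃}, S }

Check:
Start: 𝒜 ∪ {∅, S} = { ∅, {x₁}, {x₃}, {x₁, x₂}, S }.
Pass 1: 2 new —
  {x₁, x₃}  = {x₃} ∪ {x₁}
  {x₂, x₃}  = {x₁}ᶜ
  — 7 sets.
Pass 2 (1 new):
  {x₂}  = {x₁, x₃}ᶜ
  — 8 sets.
Pass 3: no new sets; the family is a σ-algebra.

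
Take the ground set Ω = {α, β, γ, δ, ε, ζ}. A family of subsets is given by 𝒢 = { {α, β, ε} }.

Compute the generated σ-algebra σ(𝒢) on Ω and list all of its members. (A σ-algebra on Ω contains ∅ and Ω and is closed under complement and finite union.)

σ(𝒢) (4 sets): { {}, {α, β, ε}, {γ, δ, ζ}, Ω }

Derivation:
Begin from { {}, {α, β, ε}, Ω } (that is, 𝒢 plus ∅ and Ω).
Pass 1 adds 1:
  {γ, δ, ζ}  = {α, β, ε}ᶜ
  [4 total]
Pass 2 adds nothing — fixpoint reached.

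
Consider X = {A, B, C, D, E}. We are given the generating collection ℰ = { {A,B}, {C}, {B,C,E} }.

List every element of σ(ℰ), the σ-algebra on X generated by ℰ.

σ(ℰ) (32 sets): { {}, {A}, {B}, {C}, {D}, {E}, {A,B}, {A,C}, {A,D}, {A,E}, {B,C}, {B,D}, {B,E}, {C,D}, {C,E}, {D,E}, {A,B,C}, {A,B,D}, {A,B,E}, {A,C,D}, {A,C,E}, {A,D,E}, {B,C,D}, {B,C,E}, {B,D,E}, {C,D,E}, {A,B,C,D}, {A,B,C,E}, {A,B,D,E}, {A,C,D,E}, {B,C,D,E}, X }

Derivation:
Take S₀ = ℰ ∪ {∅, X} = { {}, {C}, {A,B}, {B,C,E}, X }.
Iteration 1: 5 new —
  {A,D}  = complement {B,C,E}
  {A,B,C}  = {C} ∪ {A,B}
  {C,D,E}  = complement {A,B}
  {A,B,C,E}  = {B,C,E} ∪ {A,B}
  {A,B,D,E}  = complement {C}
  [10 total]
Iteration 2: +7 →
  {D}  = complement {A,B,C,E}
  {D,E}  = complement {A,B,C}
  {A,B,D}  = {A,B} ∪ {A,D}
  {A,C,D}  = {C} ∪ {A,D}
  {A,B,C,D}  = {A,B,C} ∪ {A,D}
  {A,C,D,E}  = {C,D,E} ∪ {A,D}
  {B,C,D,E}  = {C,D,E} ∪ {B,C,E}
  [17 total]
Iteration 3. New:
  {A}  = complement {B,C,D,E}
  {B}  = complement {A,C,D,E}
  {E}  = complement {A,B,C,D}
  {B,E}  = complement {A,C,D}
  {C,D}  = {C} ∪ {D}
  {C,E}  = complement {A,B,D}
  {A,D,E}  = {D,E} ∪ {A,D}
  [24 total]
Iteration 4 (8 new):
  {A,C}  = {C} ∪ {A}
  {A,E}  = {E} ∪ {A}
  {B,C}  = complement {A,D,E}
  {B,D}  = {B} ∪ {D}
  {A,B,E}  = complement {C,D}
  {A,C,E}  = {C,E} ∪ {A}
  {B,C,D}  = {C,D} ∪ {B}
  {B,D,E}  = {B,E} ∪ {D,E}
  [32 total]
Iteration 5: stable.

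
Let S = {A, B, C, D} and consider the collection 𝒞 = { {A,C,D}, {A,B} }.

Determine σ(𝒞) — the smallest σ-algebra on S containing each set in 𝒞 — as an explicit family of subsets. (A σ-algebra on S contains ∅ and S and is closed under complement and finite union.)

Answer: σ(𝒞) = { {}, {A}, {B}, {A,B}, {C,D}, {A,C,D}, {B,C,D}, S }

Working:
Begin from { {}, {A,B}, {A,C,D}, S } (that is, 𝒞 plus ∅ and S).
Round 1 (2 new):
  {B}  = ᶜ of {A,C,D}
  {C,D}  = ᶜ of {A,B}
  |family| = 6
Round 2: 1 new —
  {B,C,D}  = {C,D} ∪ {B}
  |family| = 7
Round 3: 1 new —
  {A}  = ᶜ of {B,C,D}
  |family| = 8
Round 4: stable.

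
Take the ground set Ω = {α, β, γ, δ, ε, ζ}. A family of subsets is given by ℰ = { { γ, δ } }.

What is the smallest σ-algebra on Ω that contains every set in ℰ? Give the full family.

Start: ℰ ∪ {∅, Ω} = { ∅, { γ, δ }, Ω }.
Step 1. New:
  { α, β, ε, ζ }  = { γ, δ }ᶜ
  (now 4)
After Step 2 the family is unchanged; done.

|σ(ℰ)| = 4.  σ(ℰ) = { ∅, { γ, δ }, { α, β, ε, ζ }, Ω }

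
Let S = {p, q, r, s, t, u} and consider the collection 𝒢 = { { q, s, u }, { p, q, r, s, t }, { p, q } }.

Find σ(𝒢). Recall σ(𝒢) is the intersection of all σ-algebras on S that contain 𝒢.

Answer: σ(𝒢) = { {}, { p }, { q }, { s }, { u }, { p, q }, { p, s }, { p, u }, { q, s }, { q, u }, { r, t }, { s, u }, { p, q, s }, { p, q, u }, { p, r, t }, { p, s, u }, { q, r, t }, { q, s, u }, { r, s, t }, { r, t, u }, { p, q, r, t }, { p, q, s, u }, { p, r, s, t }, { p, r, t, u }, { q, r, s, t }, { q, r, t, u }, { r, s, t, u }, { p, q, r, s, t }, { p, q, r, t, u }, { p, r, s, t, u }, { q, r, s, t, u }, S }

Trace:
Start: 𝒢 ∪ {∅, S} = { {}, { p, q }, { q, s, u }, { p, q, r, s, t }, S }.
Pass 1. New:
  { u }  = complement { p, q, r, s, t }
  { p, r, t }  = complement { q, s, u }
  { p, q, s, u }  = { q, s, u } ∪ { p, q }
  { r, s, t, u }  = complement { p, q }
Pass 2. New:
  { r, t }  = complement { p, q, s, u }
  { p, q, u }  = { p, q } ∪ { u }
  { p, q, r, t }  = { p, q } ∪ { p, r, t }
  { p, r, t, u }  = { p, r, t } ∪ { u }
  { p, r, s, t, u }  = { r, s, t, u } ∪ { p, r, t }
  { q, r, s, t, u }  = { q, s, u } ∪ { r, s, t, u }
Pass 3. New:
  { p }  = complement { q, r, s, t, u }
  { q }  = complement { p, r, s, t, u }
  { q, s }  = complement { p, r, t, u }
  { s, u }  = complement { p, q, r, t }
  { r, s, t }  = complement { p, q, u }
  { r, t, u }  = { r, t } ∪ { u }
  { p, q, r, t, u }  = { p, r, t, u } ∪ { p, q }
Pass 4: 9 new —
  { s }  = complement { p, q, r, t, u }
  { p, u }  = { u } ∪ { p }
  { q, u }  = { q } ∪ { u }
  { p, q, s }  = complement { r, t, u }
  { p, s, u }  = { s, u } ∪ { p }
  { q, r, t }  = { q } ∪ { r, t }
  { p, r, s, t }  = { r, s, t } ∪ { p, r, t }
  { q, r, s, t }  = { r, s, t } ∪ { q }
  { q, r, t, u }  = { q } ∪ { r, t, u }
Pass 5. New:
  { p, s }  = complement { q, r, t, u }
Pass 6: closed — nothing new.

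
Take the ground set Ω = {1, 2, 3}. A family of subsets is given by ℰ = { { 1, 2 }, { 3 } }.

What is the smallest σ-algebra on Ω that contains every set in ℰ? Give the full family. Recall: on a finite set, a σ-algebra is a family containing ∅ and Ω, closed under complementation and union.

Begin from { {}, { 3 }, { 1, 2 }, Ω } (that is, ℰ plus ∅ and Ω).
Round 1: already closed under ᶜ and ∪.

σ(ℰ) = { {}, { 3 }, { 1, 2 }, Ω }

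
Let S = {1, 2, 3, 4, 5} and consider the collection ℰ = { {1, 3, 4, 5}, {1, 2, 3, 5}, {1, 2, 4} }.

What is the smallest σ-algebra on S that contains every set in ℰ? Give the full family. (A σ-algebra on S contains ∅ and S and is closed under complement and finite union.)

|σ(ℰ)| = 16.  σ(ℰ) = { {}, {1}, {2}, {4}, {1, 2}, {1, 4}, {2, 4}, {3, 5}, {1, 2, 4}, {1, 3, 5}, {2, 3, 5}, {3, 4, 5}, {1, 2, 3, 5}, {1, 3, 4, 5}, {2, 3, 4, 5}, S }

Working:
Take S₀ = ℰ ∪ {∅, S} = { {}, {1, 2, 4}, {1, 2, 3, 5}, {1, 3, 4, 5}, S }.
Pass 1. New:
  {2}  = ᶜ of {1, 3, 4, 5}
  {4}  = ᶜ of {1, 2, 3, 5}
  {3, 5}  = ᶜ of {1, 2, 4}
  — 8 sets.
Pass 2 adds 3:
  {2, 4}  = {4} ∪ {2}
  {2, 3, 5}  = {2} ∪ {3, 5}
  {3, 4, 5}  = {4} ∪ {3, 5}
  — 11 sets.
Pass 3. New:
  {1, 2}  = ᶜ of {3, 4, 5}
  {1, 4}  = ᶜ of {2, 3, 5}
  {1, 3, 5}  = ᶜ of {2, 4}
  {2, 3, 4, 5}  = {3, 4, 5} ∪ {2, 3, 5}
  — 15 sets.
Pass 4: 1 new —
  {1}  = ᶜ of {2, 3, 4, 5}
  — 16 sets.
Pass 5: already closed under ᶜ and ∪.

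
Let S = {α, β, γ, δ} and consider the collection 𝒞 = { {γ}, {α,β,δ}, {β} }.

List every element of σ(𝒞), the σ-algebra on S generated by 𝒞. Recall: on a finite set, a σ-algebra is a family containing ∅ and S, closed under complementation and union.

|σ(𝒞)| = 8.  σ(𝒞) = { ∅, {β}, {γ}, {α,δ}, {β,γ}, {α,β,δ}, {α,γ,δ}, S }

Check:
Take S₀ = 𝒞 ∪ {∅, S} = { ∅, {β}, {γ}, {α,β,δ}, S }.
Round 1. New:
  {β,γ}  = {γ} ∪ {β}
  {α,γ,δ}  = ᶜ of {β}
Round 2. New:
  {α,δ}  = ᶜ of {β,γ}
Round 3: closed — nothing new.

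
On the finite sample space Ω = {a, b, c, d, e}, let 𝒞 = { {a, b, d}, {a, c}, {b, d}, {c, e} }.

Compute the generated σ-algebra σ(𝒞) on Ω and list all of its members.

|σ(𝒞)| = 16.  σ(𝒞) = { ∅, {a}, {c}, {e}, {a, c}, {a, e}, {b, d}, {c, e}, {a, b, d}, {a, c, e}, {b, c, d}, {b, d, e}, {a, b, c, d}, {a, b, d, e}, {b, c, d, e}, Ω }

Trace:
Initial family (6 sets): { ∅, {a, c}, {b, d}, {c, e}, {a, b, d}, Ω }.
Round 1 adds 4:
  {a, c, e}  = Ω∖{b, d}
  {b, d, e}  = Ω∖{a, c}
  {a, b, c, d}  = {a, c} ∪ {b, d}
  {b, c, d, e}  = {c, e} ∪ {b, d}
  (now 10)
Round 2 adds 3:
  {a}  = Ω∖{b, c, d, e}
  {e}  = Ω∖{a, b, c, d}
  {a, b, d, e}  = {a, b, d} ∪ {b, d, e}
  (now 13)
Round 3 adds 2:
  {c}  = Ω∖{a, b, d, e}
  {a, e}  = {e} ∪ {a}
  (now 15)
Round 4. New:
  {b, c, d}  = Ω∖{a, e}
  (now 16)
Round 5: stable.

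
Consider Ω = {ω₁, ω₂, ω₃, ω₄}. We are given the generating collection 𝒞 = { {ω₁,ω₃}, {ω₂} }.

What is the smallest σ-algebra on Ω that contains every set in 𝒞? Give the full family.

Initial family (4 sets): { ∅, {ω₂}, {ω₁,ω₃}, Ω }.
Pass 1 (3 new):
  {ω₂,ω₄}  = {ω₁,ω₃}ᶜ
  {ω₁,ω₂,ω₃}  = {ω₁,ω₃} ∪ {ω₂}
  {ω₁,ω₃,ω₄}  = {ω₂}ᶜ
Pass 2: +1 →
  {ω₄}  = {ω₁,ω₂,ω₃}ᶜ
Pass 3: stable.

Hence σ(𝒞) has 8 members: { ∅, {ω₂}, {ω₄}, {ω₁,ω₃}, {ω₂,ω₄}, {ω₁,ω₂,ω₃}, {ω₁,ω₃,ω₄}, Ω }.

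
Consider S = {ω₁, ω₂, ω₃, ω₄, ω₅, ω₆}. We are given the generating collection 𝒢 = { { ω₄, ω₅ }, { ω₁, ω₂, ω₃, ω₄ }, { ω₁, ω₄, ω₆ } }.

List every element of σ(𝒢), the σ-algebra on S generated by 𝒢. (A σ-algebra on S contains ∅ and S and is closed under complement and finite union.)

σ(𝒢) (32 sets): { {  }, { ω₁ }, { ω₄ }, { ω₅ }, { ω₆ }, { ω₁, ω₄ }, { ω₁, ω₅ }, { ω₁, ω₆ }, { ω₂, ω₃ }, { ω₄, ω₅ }, { ω₄, ω₆ }, { ω₅, ω₆ }, { ω₁, ω₂, ω₃ }, { ω₁, ω₄, ω₅ }, { ω₁, ω₄, ω₆ }, { ω₁, ω₅, ω₆ }, { ω₂, ω₃, ω₄ }, { ω₂, ω₃, ω₅ }, { ω₂, ω₃, ω₆ }, { ω₄, ω₅, ω₆ }, { ω₁, ω₂, ω₃, ω₄ }, { ω₁, ω₂, ω₃, ω₅ }, { ω₁, ω₂, ω₃, ω₆ }, { ω₁, ω₄, ω₅, ω₆ }, { ω₂, ω₃, ω₄, ω₅ }, { ω₂, ω₃, ω₄, ω₆ }, { ω₂, ω₃, ω₅, ω₆ }, { ω₁, ω₂, ω₃, ω₄, ω₅ }, { ω₁, ω₂, ω₃, ω₄, ω₆ }, { ω₁, ω₂, ω₃, ω₅, ω₆ }, { ω₂, ω₃, ω₄, ω₅, ω₆ }, S }

Trace:
Begin from { {  }, { ω₄, ω₅ }, { ω₁, ω₄, ω₆ }, { ω₁, ω₂, ω₃, ω₄ }, S } (that is, 𝒢 plus ∅ and S).
Pass 1 (6 new):
  { ω₅, ω₆ }  = S∖{ ω₁, ω₂, ω₃, ω₄ }
  { ω₂, ω₃, ω₅ }  = S∖{ ω₁, ω₄, ω₆ }
  { ω₁, ω₂, ω₃, ω₆ }  = S∖{ ω₄, ω₅ }
  { ω₁, ω₄, ω₅, ω₆ }  = { ω₄, ω₅ } ∪ { ω₁, ω₄, ω₆ }
  { ω₁, ω₂, ω₃, ω₄, ω₅ }  = { ω₄, ω₅ } ∪ { ω₁, ω₂, ω₃, ω₄ }
  { ω₁, ω₂, ω₃, ω₄, ω₆ }  = { ω₁, ω₂, ω₃, ω₄ } ∪ { ω₁, ω₄, ω₆ }
  |family| = 11
Pass 2: +7 →
  { ω₅ }  = S∖{ ω₁, ω₂, ω₃, ω₄, ω₆ }
  { ω₆ }  = S∖{ ω₁, ω₂, ω₃, ω₄, ω₅ }
  { ω₂, ω₃ }  = S∖{ ω₁, ω₄, ω₅, ω₆ }
  { ω₄, ω₅, ω₆ }  = { ω₅, ω₆ } ∪ { ω₄, ω₅ }
  { ω₂, ω₃, ω₄, ω₅ }  = { ω₄, ω₅ } ∪ { ω₂, ω₃, ω₅ }
  { ω₂, ω₃, ω₅, ω₆ }  = { ω₅, ω₆ } ∪ { ω₂, ω₃, ω₅ }
  { ω₁, ω₂, ω₃, ω₅, ω₆ }  = { ω₅, ω₆ } ∪ { ω₁, ω₂, ω₃, ω₆ }
  |family| = 18
Pass 3 (6 new):
  { ω₄ }  = S∖{ ω₁, ω₂, ω₃, ω₅, ω₆ }
  { ω₁, ω₄ }  = S∖{ ω₂, ω₃, ω₅, ω₆ }
  { ω₁, ω₆ }  = S∖{ ω₂, ω₃, ω₄, ω₅ }
  { ω₁, ω₂, ω₃ }  = S∖{ ω₄, ω₅, ω₆ }
  { ω₂, ω₃, ω₆ }  = { ω₂, ω₃ } ∪ { ω₆ }
  { ω₂, ω₃, ω₄, ω₅, ω₆ }  = { ω₄, ω₅ } ∪ { ω₂, ω₃, ω₅, ω₆ }
  |family| = 24
Pass 4: +7 →
  { ω₁ }  = S∖{ ω₂, ω₃, ω₄, ω₅, ω₆ }
  { ω₄, ω₆ }  = { ω₆ } ∪ { ω₄ }
  { ω₁, ω₄, ω₅ }  = S∖{ ω₂, ω₃, ω₆ }
  { ω₁, ω₅, ω₆ }  = { ω₅, ω₆ } ∪ { ω₁, ω₆ }
  { ω₂, ω₃, ω₄ }  = { ω₂, ω₃ } ∪ { ω₄ }
  { ω₁, ω₂, ω₃, ω₅ }  = { ω₁, ω₂, ω₃ } ∪ { ω₅ }
  { ω₂, ω₃, ω₄, ω₆ }  = { ω₂, ω₃, ω₆ } ∪ { ω₄ }
  |family| = 31
Pass 5: 1 new —
  { ω₁, ω₅ }  = S∖{ ω₂, ω₃, ω₄, ω₆ }
  |family| = 32
Pass 6: stable.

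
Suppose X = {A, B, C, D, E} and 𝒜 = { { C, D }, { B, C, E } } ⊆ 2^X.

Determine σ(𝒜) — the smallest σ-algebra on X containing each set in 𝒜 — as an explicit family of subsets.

Start: 𝒜 ∪ {∅, X} = { ∅, { C, D }, { B, C, E }, X }.
Step 1 adds 3:
  { A, D }  = complement { B, C, E }
  { A, B, E }  = complement { C, D }
  { B, C, D, E }  = { C, D } ∪ { B, C, E }
  [7 total]
Step 2 (4 new):
  { A }  = complement { B, C, D, E }
  { A, C, D }  = { C, D } ∪ { A, D }
  { A, B, C, E }  = { A, B, E } ∪ { B, C, E }
  { A, B, D, E }  = { A, B, E } ∪ { A, D }
  [11 total]
Step 3. New:
  { C }  = complement { A, B, D, E }
  { D }  = complement { A, B, C, E }
  { B, E }  = complement { A, C, D }
  [14 total]
Step 4: +2 →
  { A, C }  = { C } ∪ { A }
  { B, D, E }  = { B, E } ∪ { D }
  [16 total]
Step 5: closed — nothing new.

Therefore σ(𝒜) = { ∅, { A }, { C }, { D }, { A, C }, { A, D }, { B, E }, { C, D }, { A, B, E }, { A, C, D }, { B, C, E }, { B, D, E }, { A, B, C, E }, { A, B, D, E }, { B, C, D, E }, X } (|σ(𝒜)| = 16).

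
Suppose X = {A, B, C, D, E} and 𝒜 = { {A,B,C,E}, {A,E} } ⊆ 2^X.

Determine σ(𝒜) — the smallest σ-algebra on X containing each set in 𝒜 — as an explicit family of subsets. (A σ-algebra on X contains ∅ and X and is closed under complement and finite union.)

Begin from { {}, {A,E}, {A,B,C,E}, X } (that is, 𝒜 plus ∅ and X).
Round 1 (2 new):
  {D}  = X∖{A,B,C,E}
  {B,C,D}  = X∖{A,E}
Round 2 (1 new):
  {A,D,E}  = {A,E} ∪ {D}
Round 3. New:
  {B,C}  = X∖{A,D,E}
Round 4: already closed under ᶜ and ∪.

σ(𝒜) = { {}, {D}, {A,E}, {B,C}, {A,D,E}, {B,C,D}, {A,B,C,E}, X }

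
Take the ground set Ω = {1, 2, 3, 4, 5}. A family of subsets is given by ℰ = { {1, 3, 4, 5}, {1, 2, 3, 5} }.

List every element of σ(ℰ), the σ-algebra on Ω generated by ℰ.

Begin from { {}, {1, 2, 3, 5}, {1, 3, 4, 5}, Ω } (that is, ℰ plus ∅ and Ω).
Step 1 adds 2:
  {2}  = complement {1, 3, 4, 5}
  {4}  = complement {1, 2, 3, 5}
  (now 6)
Step 2 adds 1:
  {2, 4}  = {4} ∪ {2}
  (now 7)
Step 3 adds 1:
  {1, 3, 5}  = complement {2, 4}
  (now 8)
Step 4: closed — nothing new.

|σ(ℰ)| = 8.  σ(ℰ) = { {}, {2}, {4}, {2, 4}, {1, 3, 5}, {1, 2, 3, 5}, {1, 3, 4, 5}, Ω }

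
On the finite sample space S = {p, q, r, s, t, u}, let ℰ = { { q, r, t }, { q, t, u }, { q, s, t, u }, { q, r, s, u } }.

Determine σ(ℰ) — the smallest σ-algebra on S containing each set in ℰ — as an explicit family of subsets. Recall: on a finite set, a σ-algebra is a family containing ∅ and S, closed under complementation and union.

Initial family (6 sets): { {  }, { q, r, t }, { q, t, u }, { q, r, s, u }, { q, s, t, u }, S }.
Pass 1 adds 6:
  { p, r }  = ᶜ of { q, s, t, u }
  { p, t }  = ᶜ of { q, r, s, u }
  { p, r, s }  = ᶜ of { q, t, u }
  { p, s, u }  = ᶜ of { q, r, t }
  { q, r, t, u }  = { q, r, t } ∪ { q, t, u }
  { q, r, s, t, u }  = { q, s, t, u } ∪ { q, r, t }
  |family| = 12
Pass 2. New:
  { p }  = ᶜ of { q, r, s, t, u }
  { p, s }  = ᶜ of { q, r, t, u }
  { p, r, t }  = { p, r } ∪ { p, t }
  { p, q, r, t }  = { q, r, t } ∪ { p, r }
  { p, q, t, u }  = { q, t, u } ∪ { p, t }
  { p, r, s, t }  = { p, r, s } ∪ { p, t }
  { p, r, s, u }  = { p, s, u } ∪ { p, r, s }
  { p, s, t, u }  = { p, s, u } ∪ { p, t }
  { p, q, r, s, t }  = { p, r, s } ∪ { q, r, t }
  { p, q, r, s, u }  = { p, s, u } ∪ { q, r, s, u }
  { p, q, r, t, u }  = { q, t, u } ∪ { p, r }
  { p, q, s, t, u }  = { q, t, u } ∪ { p, s, u }
  |family| = 24
Pass 3 (12 new):
  { r }  = ᶜ of { p, q, s, t, u }
  { s }  = ᶜ of { p, q, r, t, u }
  { t }  = ᶜ of { p, q, r, s, u }
  { u }  = ᶜ of { p, q, r, s, t }
  { q, r }  = ᶜ of { p, s, t, u }
  { q, t }  = ᶜ of { p, r, s, u }
  { q, u }  = ᶜ of { p, r, s, t }
  { r, s }  = ᶜ of { p, q, t, u }
  { s, u }  = ᶜ of { p, q, r, t }
  { p, s, t }  = { p, s } ∪ { p, t }
  { q, s, u }  = ᶜ of { p, r, t }
  { p, r, s, t, u }  = { p, s, t, u } ∪ { p, r, t }
  |family| = 36
Pass 4. New:
  { q }  = ᶜ of { p, r, s, t, u }
  { p, u }  = { p } ∪ { u }
  { r, t }  = { t } ∪ { r }
  { r, u }  = { u } ∪ { r }
  { s, t }  = { t } ∪ { s }
  { t, u }  = { u } ∪ { t }
  { p, q, r }  = { p } ∪ { q, r }
  { p, q, t }  = { q, t } ∪ { p }
  { p, q, u }  = { p } ∪ { q, u }
  { p, r, u }  = { u } ∪ { p, r }
  { p, t, u }  = { u } ∪ { p, t }
  { q, r, s }  = { r, s } ∪ { q, r }
  { q, r, u }  = ᶜ of { p, s, t }
  { q, s, t }  = { q, t } ∪ { s }
  { r, s, t }  = { r, s } ∪ { t }
  { r, s, u }  = { r, s } ∪ { u }
  { s, t, u }  = { t } ∪ { s, u }
  { p, q, r, s }  = { p, r, s } ∪ { q, r }
  { p, q, r, u }  = { q, u } ∪ { p, r }
  { p, q, s, t }  = { p, s, t } ∪ { q, t }
  { p, q, s, u }  = { q, s, u } ∪ { p }
  { p, r, t, u }  = { p, r, t } ∪ { u }
  { q, r, s, t }  = { q, t } ∪ { r, s }
  |family| = 59
Pass 5: 5 new —
  { p, q }  = { q } ∪ { p }
  { q, s }  = ᶜ of { p, r, t, u }
  { p, q, s }  = { q } ∪ { p, s }
  { r, t, u }  = { t, u } ∪ { r, t }
  { r, s, t, u }  = { r, s, t } ∪ { t, u }
  |family| = 64
Pass 6: stable.

Hence σ(ℰ) has 64 members: { {  }, { p }, { q }, { r }, { s }, { t }, { u }, { p, q }, { p, r }, { p, s }, { p, t }, { p, u }, { q, r }, { q, s }, { q, t }, { q, u }, { r, s }, { r, t }, { r, u }, { s, t }, { s, u }, { t, u }, { p, q, r }, { p, q, s }, { p, q, t }, { p, q, u }, { p, r, s }, { p, r, t }, { p, r, u }, { p, s, t }, { p, s, u }, { p, t, u }, { q, r, s }, { q, r, t }, { q, r, u }, { q, s, t }, { q, s, u }, { q, t, u }, { r, s, t }, { r, s, u }, { r, t, u }, { s, t, u }, { p, q, r, s }, { p, q, r, t }, { p, q, r, u }, { p, q, s, t }, { p, q, s, u }, { p, q, t, u }, { p, r, s, t }, { p, r, s, u }, { p, r, t, u }, { p, s, t, u }, { q, r, s, t }, { q, r, s, u }, { q, r, t, u }, { q, s, t, u }, { r, s, t, u }, { p, q, r, s, t }, { p, q, r, s, u }, { p, q, r, t, u }, { p, q, s, t, u }, { p, r, s, t, u }, { q, r, s, t, u }, S }.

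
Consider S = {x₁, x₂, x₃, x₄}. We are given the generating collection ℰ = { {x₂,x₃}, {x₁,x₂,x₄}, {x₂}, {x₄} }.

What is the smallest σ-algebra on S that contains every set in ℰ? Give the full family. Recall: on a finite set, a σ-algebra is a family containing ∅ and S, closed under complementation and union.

Answer: σ(ℰ) = { {}, {x₁}, {x₂}, {x₃}, {x₄}, {x₁,x₂}, {x₁,x₃}, {x₁,x₄}, {x₂,x₃}, {x₂,x₄}, {x₃,x₄}, {x₁,x₂,x₃}, {x₁,x₂,x₄}, {x₁,x₃,x₄}, {x₂,x₃,x₄}, S }

Trace:
Seed the family with ℰ together with ∅ and S: { {}, {x₂}, {x₄}, {x₂,x₃}, {x₁,x₂,x₄}, S }.
Step 1: 6 new —
  {x₃}  = {x₁,x₂,x₄}ᶜ
  {x₁,x₄}  = {x₂,x₃}ᶜ
  {x₂,x₄}  = {x₄} ∪ {x₂}
  {x₁,x₂,x₃}  = {x₄}ᶜ
  {x₁,x₃,x₄}  = {x₂}ᶜ
  {x₂,x₃,x₄}  = {x₂,x₃} ∪ {x₄}
  |family| = 12
Step 2: 3 new —
  {x₁}  = {x₂,x₃,x₄}ᶜ
  {x₁,x₃}  = {x₂,x₄}ᶜ
  {x₃,x₄}  = {x₃} ∪ {x₄}
  |family| = 15
Step 3: 1 new —
  {x₁,x₂}  = {x₃,x₄}ᶜ
  |family| = 16
Step 4: closed — nothing new.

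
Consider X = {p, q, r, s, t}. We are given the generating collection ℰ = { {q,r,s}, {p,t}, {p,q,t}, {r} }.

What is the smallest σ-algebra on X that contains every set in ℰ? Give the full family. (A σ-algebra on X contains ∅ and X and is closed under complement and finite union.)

σ(ℰ) (16 sets): { ∅, {q}, {r}, {s}, {p,t}, {q,r}, {q,s}, {r,s}, {p,q,t}, {p,r,t}, {p,s,t}, {q,r,s}, {p,q,r,t}, {p,q,s,t}, {p,r,s,t}, X }

Working:
Begin from { ∅, {r}, {p,t}, {p,q,t}, {q,r,s}, X } (that is, ℰ plus ∅ and X).
Pass 1: +4 →
  {r,s}  = complement {p,q,t}
  {p,r,t}  = {r} ∪ {p,t}
  {p,q,r,t}  = {r} ∪ {p,q,t}
  {p,q,s,t}  = complement {r}
  — 10 sets.
Pass 2 adds 3:
  {s}  = complement {p,q,r,t}
  {q,s}  = complement {p,r,t}
  {p,r,s,t}  = {r,s} ∪ {p,r,t}
  — 13 sets.
Pass 3 adds 2:
  {q}  = complement {p,r,s,t}
  {p,s,t}  = {p,t} ∪ {s}
  — 15 sets.
Pass 4 (1 new):
  {q,r}  = complement {p,s,t}
  — 16 sets.
Pass 5: already closed under ᶜ and ∪.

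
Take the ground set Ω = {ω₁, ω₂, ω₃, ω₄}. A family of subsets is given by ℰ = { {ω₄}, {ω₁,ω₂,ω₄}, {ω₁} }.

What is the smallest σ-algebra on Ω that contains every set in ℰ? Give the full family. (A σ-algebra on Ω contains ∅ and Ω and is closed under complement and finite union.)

Begin from { {}, {ω₁}, {ω₄}, {ω₁,ω₂,ω₄}, Ω } (that is, ℰ plus ∅ and Ω).
Pass 1 adds 4:
  {ω₃}  = complement {ω₁,ω₂,ω₄}
  {ω₁,ω₄}  = {ω₄} ∪ {ω₁}
  {ω₁,ω₂,ω₃}  = complement {ω₄}
  {ω₂,ω₃,ω₄}  = complement {ω₁}
  — 9 sets.
Pass 2 adds 4:
  {ω₁,ω₃}  = {ω₃} ∪ {ω₁}
  {ω₂,ω₃}  = complement {ω₁,ω₄}
  {ω₃,ω₄}  = {ω₃} ∪ {ω₄}
  {ω₁,ω₃,ω₄}  = {ω₃} ∪ {ω₁,ω₄}
  — 13 sets.
Pass 3 adds 3:
  {ω₂}  = complement {ω₁,ω₃,ω₄}
  {ω₁,ω₂}  = complement {ω₃,ω₄}
  {ω₂,ω₄}  = complement {ω₁,ω₃}
  — 16 sets.
Pass 4: already closed under ᶜ and ∪.

σ(ℰ) = { {}, {ω₁}, {ω₂}, {ω₃}, {ω₄}, {ω₁,ω₂}, {ω₁,ω₃}, {ω₁,ω₄}, {ω₂,ω₃}, {ω₂,ω₄}, {ω₃,ω₄}, {ω₁,ω₂,ω₃}, {ω₁,ω₂,ω₄}, {ω₁,ω₃,ω₄}, {ω₂,ω₃,ω₄}, Ω }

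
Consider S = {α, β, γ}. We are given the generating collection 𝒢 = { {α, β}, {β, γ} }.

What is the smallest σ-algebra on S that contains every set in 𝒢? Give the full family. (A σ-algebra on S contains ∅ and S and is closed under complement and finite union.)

Take S₀ = 𝒢 ∪ {∅, S} = { ∅, {α, β}, {β, γ}, S }.
Step 1: 2 new —
  {α}  = complement {β, γ}
  {γ}  = complement {α, β}
  [6 total]
Step 2 (1 new):
  {α, γ}  = {γ} ∪ {α}
  [7 total]
Step 3. New:
  {β}  = complement {α, γ}
  [8 total]
Step 4: stable.

Hence σ(𝒢) has 8 members: { ∅, {α}, {β}, {γ}, {α, β}, {α, γ}, {β, γ}, S }.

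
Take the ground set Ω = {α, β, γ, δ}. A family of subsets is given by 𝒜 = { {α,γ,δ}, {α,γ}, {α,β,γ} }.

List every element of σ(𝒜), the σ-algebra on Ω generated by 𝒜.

σ(𝒜) (8 sets): { {}, {β}, {δ}, {α,γ}, {β,δ}, {α,β,γ}, {α,γ,δ}, Ω }

Check:
Seed the family with 𝒜 together with ∅ and Ω: { {}, {α,γ}, {α,β,γ}, {α,γ,δ}, Ω }.
Step 1: +3 →
  {β}  = Ω∖{α,γ,δ}
  {δ}  = Ω∖{α,β,γ}
  {β,δ}  = Ω∖{α,γ}
  (now 8)
After Step 2 the family is unchanged; done.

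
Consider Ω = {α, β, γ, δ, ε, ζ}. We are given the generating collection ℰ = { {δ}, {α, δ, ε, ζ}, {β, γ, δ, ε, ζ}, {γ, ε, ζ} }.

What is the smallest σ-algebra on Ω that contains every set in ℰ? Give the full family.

σ(ℰ) = { ∅, {α}, {β}, {γ}, {δ}, {α, β}, {α, γ}, {α, δ}, {β, γ}, {β, δ}, {γ, δ}, {ε, ζ}, {α, β, γ}, {α, β, δ}, {α, γ, δ}, {α, ε, ζ}, {β, γ, δ}, {β, ε, ζ}, {γ, ε, ζ}, {δ, ε, ζ}, {α, β, γ, δ}, {α, β, ε, ζ}, {α, γ, ε, ζ}, {α, δ, ε, ζ}, {β, γ, ε, ζ}, {β, δ, ε, ζ}, {γ, δ, ε, ζ}, {α, β, γ, ε, ζ}, {α, β, δ, ε, ζ}, {α, γ, δ, ε, ζ}, {β, γ, δ, ε, ζ}, Ω }

Derivation:
Begin from { ∅, {δ}, {γ, ε, ζ}, {α, δ, ε, ζ}, {β, γ, δ, ε, ζ}, Ω } (that is, ℰ plus ∅ and Ω).
Step 1. New:
  {α}  = {β, γ, δ, ε, ζ}ᶜ
  {β, γ}  = {α, δ, ε, ζ}ᶜ
  {α, β, δ}  = {γ, ε, ζ}ᶜ
  {γ, δ, ε, ζ}  = {γ, ε, ζ} ∪ {δ}
  {α, β, γ, ε, ζ}  = {δ}ᶜ
  {α, γ, δ, ε, ζ}  = {γ, ε, ζ} ∪ {α, δ, ε, ζ}
  — 12 sets.
Step 2: 9 new —
  {β}  = {α, γ, δ, ε, ζ}ᶜ
  {α, β}  = {γ, δ, ε, ζ}ᶜ
  {α, δ}  = {δ} ∪ {α}
  {α, β, γ}  = {β, γ} ∪ {α}
  {β, γ, δ}  = {β, γ} ∪ {δ}
  {α, β, γ, δ}  = {α, β, δ} ∪ {β, γ}
  {α, γ, ε, ζ}  = {γ, ε, ζ} ∪ {α}
  {β, γ, ε, ζ}  = {β, γ} ∪ {γ, ε, ζ}
  {α, β, δ, ε, ζ}  = {α, δ, ε, ζ} ∪ {α, β, δ}
  — 21 sets.
Step 3 (5 new):
  {γ}  = {α, β, δ, ε, ζ}ᶜ
  {β, δ}  = {α, γ, ε, ζ}ᶜ
  {ε, ζ}  = {α, β, γ, δ}ᶜ
  {α, ε, ζ}  = {β, γ, δ}ᶜ
  {δ, ε, ζ}  = {α, β, γ}ᶜ
  — 26 sets.
Step 4. New:
  {α, γ}  = {α} ∪ {γ}
  {γ, δ}  = {γ} ∪ {δ}
  {α, γ, δ}  = {γ} ∪ {α, δ}
  {β, ε, ζ}  = {ε, ζ} ∪ {β}
  {α, β, ε, ζ}  = {ε, ζ} ∪ {α, β}
  {β, δ, ε, ζ}  = {ε, ζ} ∪ {β, δ}
  — 32 sets.
After Step 5 the family is unchanged; done.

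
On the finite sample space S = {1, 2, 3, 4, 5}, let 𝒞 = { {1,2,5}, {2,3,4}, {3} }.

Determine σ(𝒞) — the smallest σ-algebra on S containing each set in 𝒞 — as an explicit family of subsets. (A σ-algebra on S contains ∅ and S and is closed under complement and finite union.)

Answer: σ(𝒞) = { ∅, {2}, {3}, {4}, {1,5}, {2,3}, {2,4}, {3,4}, {1,2,5}, {1,3,5}, {1,4,5}, {2,3,4}, {1,2,3,5}, {1,2,4,5}, {1,3,4,5}, S }

Working:
Seed the family with 𝒞 together with ∅ and S: { ∅, {3}, {1,2,5}, {2,3,4}, S }.
Iteration 1: +4 →
  {1,5}  = complement {2,3,4}
  {3,4}  = complement {1,2,5}
  {1,2,3,5}  = {3} ∪ {1,2,5}
  {1,2,4,5}  = complement {3}
  — 9 sets.
Iteration 2: +3 →
  {4}  = complement {1,2,3,5}
  {1,3,5}  = {3} ∪ {1,5}
  {1,3,4,5}  = {3,4} ∪ {1,5}
  — 12 sets.
Iteration 3: +3 →
  {2}  = complement {1,3,4,5}
  {2,4}  = complement {1,3,5}
  {1,4,5}  = {1,5} ∪ {4}
  — 15 sets.
Iteration 4 adds 1:
  {2,3}  = complement {1,4,5}
  — 16 sets.
Iteration 5 adds nothing — fixpoint reached.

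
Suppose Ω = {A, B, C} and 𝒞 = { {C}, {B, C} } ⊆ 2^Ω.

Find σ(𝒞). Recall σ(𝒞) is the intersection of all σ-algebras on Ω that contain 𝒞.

Start: 𝒞 ∪ {∅, Ω} = { {}, {C}, {B, C}, Ω }.
Iteration 1 adds 2:
  {A}  = ᶜ of {B, C}
  {A, B}  = ᶜ of {C}
  [6 total]
Iteration 2 (1 new):
  {A, C}  = {C} ∪ {A}
  [7 total]
Iteration 3. New:
  {B}  = ᶜ of {A, C}
  [8 total]
After Iteration 4 the family is unchanged; done.

σ(𝒞) = { {}, {A}, {B}, {C}, {A, B}, {A, C}, {B, C}, Ω }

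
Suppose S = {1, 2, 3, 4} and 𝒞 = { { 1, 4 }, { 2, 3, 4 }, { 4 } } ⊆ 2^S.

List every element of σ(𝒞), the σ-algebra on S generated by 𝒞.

|σ(𝒞)| = 8.  σ(𝒞) = { ∅, { 1 }, { 4 }, { 1, 4 }, { 2, 3 }, { 1, 2, 3 }, { 2, 3, 4 }, S }

Trace:
Start: 𝒞 ∪ {∅, S} = { ∅, { 4 }, { 1, 4 }, { 2, 3, 4 }, S }.
Step 1 (3 new):
  { 1 }  = complement { 2, 3, 4 }
  { 2, 3 }  = complement { 1, 4 }
  { 1, 2, 3 }  = complement { 4 }
Step 2: stable.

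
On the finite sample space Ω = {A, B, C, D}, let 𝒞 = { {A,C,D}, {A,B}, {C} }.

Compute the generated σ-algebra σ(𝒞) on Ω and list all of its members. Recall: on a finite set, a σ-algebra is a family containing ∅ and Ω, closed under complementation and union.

|σ(𝒞)| = 16.  σ(𝒞) = { ∅, {A}, {B}, {C}, {D}, {A,B}, {A,C}, {A,D}, {B,C}, {B,D}, {C,D}, {A,B,C}, {A,B,D}, {A,C,D}, {B,C,D}, Ω }

Working:
Begin from { ∅, {C}, {A,B}, {A,C,D}, Ω } (that is, 𝒞 plus ∅ and Ω).
Round 1: 4 new —
  {B}  = complement {A,C,D}
  {C,D}  = complement {A,B}
  {A,B,C}  = {C} ∪ {A,B}
  {A,B,D}  = complement {C}
Round 2: +3 →
  {D}  = complement {A,B,C}
  {B,C}  = {B} ∪ {C}
  {B,C,D}  = {C,D} ∪ {B}
Round 3: +3 →
  {A}  = complement {B,C,D}
  {A,D}  = complement {B,C}
  {B,D}  = {D} ∪ {B}
Round 4. New:
  {A,C}  = complement {B,D}
Round 5: stable.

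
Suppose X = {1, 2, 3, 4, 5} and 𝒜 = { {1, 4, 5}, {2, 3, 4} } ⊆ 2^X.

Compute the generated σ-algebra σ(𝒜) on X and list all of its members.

Take S₀ = 𝒜 ∪ {∅, X} = { {}, {1, 4, 5}, {2, 3, 4}, X }.
Round 1: 2 new —
  {1, 5}  = {2, 3, 4}ᶜ
  {2, 3}  = {1, 4, 5}ᶜ
  — 6 sets.
Round 2 (1 new):
  {1, 2, 3, 5}  = {2, 3} ∪ {1, 5}
  — 7 sets.
Round 3 adds 1:
  {4}  = {1, 2, 3, 5}ᶜ
  — 8 sets.
Round 4: already closed under ᶜ and ∪.

Hence σ(𝒜) has 8 members: { {}, {4}, {1, 5}, {2, 3}, {1, 4, 5}, {2, 3, 4}, {1, 2, 3, 5}, X }.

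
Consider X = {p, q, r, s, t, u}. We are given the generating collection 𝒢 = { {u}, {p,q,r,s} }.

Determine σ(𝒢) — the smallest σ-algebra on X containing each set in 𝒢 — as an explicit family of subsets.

σ(𝒢) (8 sets): { ∅, {t}, {u}, {t,u}, {p,q,r,s}, {p,q,r,s,t}, {p,q,r,s,u}, X }

Trace:
Start: 𝒢 ∪ {∅, X} = { ∅, {u}, {p,q,r,s}, X }.
Pass 1 (3 new):
  {t,u}  = {p,q,r,s}ᶜ
  {p,q,r,s,t}  = {u}ᶜ
  {p,q,r,s,u}  = {p,q,r,s} ∪ {u}
  — 7 sets.
Pass 2 (1 new):
  {t}  = {p,q,r,s,u}ᶜ
  — 8 sets.
Pass 3: no new sets; the family is a σ-algebra.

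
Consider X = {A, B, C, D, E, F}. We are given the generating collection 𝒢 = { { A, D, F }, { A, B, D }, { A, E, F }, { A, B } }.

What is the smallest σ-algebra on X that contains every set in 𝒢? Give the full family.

Seed the family with 𝒢 together with ∅ and X: { {  }, { A, B }, { A, B, D }, { A, D, F }, { A, E, F }, X }.
Iteration 1 (8 new):
  { B, C, D }  = ᶜ of { A, E, F }
  { B, C, E }  = ᶜ of { A, D, F }
  { C, E, F }  = ᶜ of { A, B, D }
  { A, B, D, F }  = { A, B } ∪ { A, D, F }
  { A, B, E, F }  = { A, E, F } ∪ { A, B }
  { A, D, E, F }  = { A, E, F } ∪ { A, D, F }
  { C, D, E, F }  = ᶜ of { A, B }
  { A, B, D, E, F }  = { A, E, F } ∪ { A, B, D }
  [14 total]
Iteration 2: +14 →
  { C }  = ᶜ of { A, B, D, E, F }
  { B, C }  = ᶜ of { A, D, E, F }
  { C, D }  = ᶜ of { A, B, E, F }
  { C, E }  = ᶜ of { A, B, D, F }
  { A, B, C, D }  = { B, C, D } ∪ { A, B }
  { A, B, C, E }  = { A, B } ∪ { B, C, E }
  { A, C, E, F }  = { A, E, F } ∪ { C, E, F }
  { B, C, D, E }  = { B, C, D } ∪ { B, C, E }
  { B, C, E, F }  = { B, C, E } ∪ { C, E, F }
  { A, B, C, D, E }  = { A, B, D } ∪ { B, C, E }
  { A, B, C, D, F }  = { B, C, D } ∪ { A, B, D, F }
  { A, B, C, E, F }  = { A, B } ∪ { C, E, F }
  { A, C, D, E, F }  = { C, D, E, F } ∪ { A, D, E, F }
  { B, C, D, E, F }  = { B, C, D } ∪ { C, D, E, F }
  [28 total]
Iteration 3 (13 new):
  { A }  = ᶜ of { B, C, D, E, F }
  { B }  = ᶜ of { A, C, D, E, F }
  { D }  = ᶜ of { A, B, C, E, F }
  { E }  = ᶜ of { A, B, C, D, F }
  { F }  = ᶜ of { A, B, C, D, E }
  { A, D }  = ᶜ of { B, C, E, F }
  { A, F }  = ᶜ of { B, C, D, E }
  { B, D }  = ᶜ of { A, C, E, F }
  { D, F }  = ᶜ of { A, B, C, E }
  { E, F }  = ᶜ of { A, B, C, D }
  { A, B, C }  = { A, B } ∪ { C }
  { C, D, E }  = { C, D } ∪ { C, E }
  { A, C, D, F }  = { C, D } ∪ { A, D, F }
  [41 total]
Iteration 4 adds 23:
  { A, C }  = { C } ∪ { A }
  { A, E }  = { A } ∪ { E }
  { B, E }  = ᶜ of { A, C, D, F }
  { B, F }  = { B } ∪ { F }
  { C, F }  = { C } ∪ { F }
  { D, E }  = { D } ∪ { E }
  { A, B, E }  = { A, B } ∪ { E }
  { A, B, F }  = ᶜ of { C, D, E }
  { A, C, D }  = { C, D } ∪ { A }
  { A, C, E }  = { C, E } ∪ { A }
  { A, C, F }  = { A, F } ∪ { C }
  { A, D, E }  = { A, D } ∪ { E }
  { B, C, F }  = { B, C } ∪ { F }
  { B, D, E }  = { B, D } ∪ { E }
  { B, D, F }  = { B } ∪ { D, F }
  { B, E, F }  = { B } ∪ { E, F }
  { C, D, F }  = { C, D } ∪ { D, F }
  { D, E, F }  = ᶜ of { A, B, C }
  { A, B, C, F }  = { A, F } ∪ { A, B, C }
  { A, B, D, E }  = { A, B, D } ∪ { E }
  { A, C, D, E }  = { C, E } ∪ { A, D }
  { B, C, D, F }  = { B, C } ∪ { D, F }
  { B, D, E, F }  = { E, F } ∪ { B, D }
  [64 total]
Iteration 5 adds nothing — fixpoint reached.

Therefore σ(𝒢) = { {  }, { A }, { B }, { C }, { D }, { E }, { F }, { A, B }, { A, C }, { A, D }, { A, E }, { A, F }, { B, C }, { B, D }, { B, E }, { B, F }, { C, D }, { C, E }, { C, F }, { D, E }, { D, F }, { E, F }, { A, B, C }, { A, B, D }, { A, B, E }, { A, B, F }, { A, C, D }, { A, C, E }, { A, C, F }, { A, D, E }, { A, D, F }, { A, E, F }, { B, C, D }, { B, C, E }, { B, C, F }, { B, D, E }, { B, D, F }, { B, E, F }, { C, D, E }, { C, D, F }, { C, E, F }, { D, E, F }, { A, B, C, D }, { A, B, C, E }, { A, B, C, F }, { A, B, D, E }, { A, B, D, F }, { A, B, E, F }, { A, C, D, E }, { A, C, D, F }, { A, C, E, F }, { A, D, E, F }, { B, C, D, E }, { B, C, D, F }, { B, C, E, F }, { B, D, E, F }, { C, D, E, F }, { A, B, C, D, E }, { A, B, C, D, F }, { A, B, C, E, F }, { A, B, D, E, F }, { A, C, D, E, F }, { B, C, D, E, F }, X } (|σ(𝒢)| = 64).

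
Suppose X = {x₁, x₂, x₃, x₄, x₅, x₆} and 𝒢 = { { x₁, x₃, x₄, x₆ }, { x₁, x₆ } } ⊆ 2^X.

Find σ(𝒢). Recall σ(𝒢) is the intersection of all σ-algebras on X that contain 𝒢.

Initial family (4 sets): { {  }, { x₁, x₆ }, { x₁, x₃, x₄, x₆ }, X }.
Pass 1: +2 →
  { x₂, x₅ }  = X∖{ x₁, x₃, x₄, x₆ }
  { x₂, x₃, x₄, x₅ }  = X∖{ x₁, x₆ }
  |family| = 6
Pass 2: +1 →
  { x₁, x₂, x₅, x₆ }  = { x₂, x₅ } ∪ { x₁, x₆ }
  |family| = 7
Pass 3 adds 1:
  { x₃, x₄ }  = X∖{ x₁, x₂, x₅, x₆ }
  |family| = 8
Pass 4: closed — nothing new.

σ(𝒢) = { {  }, { x₁, x₆ }, { x₂, x₅ }, { x₃, x₄ }, { x₁, x₂, x₅, x₆ }, { x₁, x₃, x₄, x₆ }, { x₂, x₃, x₄, x₅ }, X }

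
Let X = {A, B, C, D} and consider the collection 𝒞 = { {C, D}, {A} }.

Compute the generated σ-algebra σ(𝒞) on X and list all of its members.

Take S₀ = 𝒞 ∪ {∅, X} = { {}, {A}, {C, D}, X }.
Round 1. New:
  {A, B}  = {C, D}ᶜ
  {A, C, D}  = {C, D} ∪ {A}
  {B, C, D}  = {A}ᶜ
Round 2: 1 new —
  {B}  = {A, C, D}ᶜ
Round 3 adds nothing — fixpoint reached.

|σ(𝒞)| = 8.  σ(𝒞) = { {}, {A}, {B}, {A, B}, {C, D}, {A, C, D}, {B, C, D}, X }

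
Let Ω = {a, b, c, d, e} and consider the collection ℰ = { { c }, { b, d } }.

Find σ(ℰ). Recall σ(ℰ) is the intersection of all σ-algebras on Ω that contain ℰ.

Start: ℰ ∪ {∅, Ω} = { {  }, { c }, { b, d }, Ω }.
Iteration 1 (3 new):
  { a, c, e }  = complement { b, d }
  { b, c, d }  = { c } ∪ { b, d }
  { a, b, d, e }  = complement { c }
  |family| = 7
Iteration 2: +1 →
  { a, e }  = complement { b, c, d }
  |family| = 8
Iteration 3: closed — nothing new.

|σ(ℰ)| = 8.  σ(ℰ) = { {  }, { c }, { a, e }, { b, d }, { a, c, e }, { b, c, d }, { a, b, d, e }, Ω }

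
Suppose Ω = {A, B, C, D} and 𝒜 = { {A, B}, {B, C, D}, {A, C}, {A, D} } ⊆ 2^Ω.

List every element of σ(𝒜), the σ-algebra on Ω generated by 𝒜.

Begin from { {}, {A, B}, {A, C}, {A, D}, {B, C, D}, Ω } (that is, 𝒜 plus ∅ and Ω).
Pass 1 adds 7:
  {A}  = ᶜ of {B, C, D}
  {B, C}  = ᶜ of {A, D}
  {B, D}  = ᶜ of {A, C}
  {C, D}  = ᶜ of {A, B}
  {A, B, C}  = {A, B} ∪ {A, C}
  {A, B, D}  = {A, D} ∪ {A, B}
  {A, C, D}  = {A, D} ∪ {A, C}
  (now 13)
Pass 2 adds 3:
  {B}  = ᶜ of {A, C, D}
  {C}  = ᶜ of {A, B, D}
  {D}  = ᶜ of {A, B, C}
  (now 16)
Pass 3 adds nothing — fixpoint reached.

σ(𝒜) = { {}, {A}, {B}, {C}, {D}, {A, B}, {A, C}, {A, D}, {B, C}, {B, D}, {C, D}, {A, B, C}, {A, B, D}, {A, C, D}, {B, C, D}, Ω }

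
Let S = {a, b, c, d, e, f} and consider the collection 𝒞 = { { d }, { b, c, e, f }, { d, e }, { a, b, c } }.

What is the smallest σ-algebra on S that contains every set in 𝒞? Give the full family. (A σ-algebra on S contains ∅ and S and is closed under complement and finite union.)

σ(𝒞) (32 sets): { {  }, { a }, { d }, { e }, { f }, { a, d }, { a, e }, { a, f }, { b, c }, { d, e }, { d, f }, { e, f }, { a, b, c }, { a, d, e }, { a, d, f }, { a, e, f }, { b, c, d }, { b, c, e }, { b, c, f }, { d, e, f }, { a, b, c, d }, { a, b, c, e }, { a, b, c, f }, { a, d, e, f }, { b, c, d, e }, { b, c, d, f }, { b, c, e, f }, { a, b, c, d, e }, { a, b, c, d, f }, { a, b, c, e, f }, { b, c, d, e, f }, S }

Trace:
Begin from { {  }, { d }, { d, e }, { a, b, c }, { b, c, e, f }, S } (that is, 𝒞 plus ∅ and S).
Step 1: +7 →
  { a, d }  = ᶜ of { b, c, e, f }
  { d, e, f }  = ᶜ of { a, b, c }
  { a, b, c, d }  = { a, b, c } ∪ { d }
  { a, b, c, f }  = ᶜ of { d, e }
  { a, b, c, d, e }  = { d, e } ∪ { a, b, c }
  { a, b, c, e, f }  = ᶜ of { d }
  { b, c, d, e, f }  = { d, e } ∪ { b, c, e, f }
  (now 13)
Step 2 adds 6:
  { a }  = ᶜ of { b, c, d, e, f }
  { f }  = ᶜ of { a, b, c, d, e }
  { e, f }  = ᶜ of { a, b, c, d }
  { a, d, e }  = { d, e } ∪ { a, d }
  { a, d, e, f }  = { a, d } ∪ { d, e, f }
  { a, b, c, d, f }  = { a, b, c, f } ∪ { a, d }
  (now 19)
Step 3: 7 new —
  { e }  = ᶜ of { a, b, c, d, f }
  { a, f }  = { f } ∪ { a }
  { b, c }  = ᶜ of { a, d, e, f }
  { d, f }  = { f } ∪ { d }
  { a, d, f }  = { a, d } ∪ { f }
  { a, e, f }  = { e, f } ∪ { a }
  { b, c, f }  = ᶜ of { a, d, e }
  (now 26)
Step 4. New:
  { a, e }  = { a } ∪ { e }
  { b, c, d }  = ᶜ of { a, e, f }
  { b, c, e }  = ᶜ of { a, d, f }
  { a, b, c, e }  = ᶜ of { d, f }
  { b, c, d, e }  = ᶜ of { a, f }
  { b, c, d, f }  = { b, c, f } ∪ { d }
  (now 32)
Step 5: no new sets; the family is a σ-algebra.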